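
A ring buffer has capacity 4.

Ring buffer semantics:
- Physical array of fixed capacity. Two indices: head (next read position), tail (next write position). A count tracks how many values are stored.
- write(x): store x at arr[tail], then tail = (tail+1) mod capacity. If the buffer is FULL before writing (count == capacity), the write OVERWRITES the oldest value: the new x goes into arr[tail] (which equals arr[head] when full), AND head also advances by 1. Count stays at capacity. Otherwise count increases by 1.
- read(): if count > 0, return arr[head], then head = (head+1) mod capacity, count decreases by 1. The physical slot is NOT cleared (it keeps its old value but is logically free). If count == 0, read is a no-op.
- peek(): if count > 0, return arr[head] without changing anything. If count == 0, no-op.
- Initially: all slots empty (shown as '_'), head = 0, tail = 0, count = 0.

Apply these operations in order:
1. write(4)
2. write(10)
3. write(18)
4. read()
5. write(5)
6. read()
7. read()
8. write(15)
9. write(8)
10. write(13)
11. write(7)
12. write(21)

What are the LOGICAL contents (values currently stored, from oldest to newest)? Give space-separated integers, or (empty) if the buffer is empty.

After op 1 (write(4)): arr=[4 _ _ _] head=0 tail=1 count=1
After op 2 (write(10)): arr=[4 10 _ _] head=0 tail=2 count=2
After op 3 (write(18)): arr=[4 10 18 _] head=0 tail=3 count=3
After op 4 (read()): arr=[4 10 18 _] head=1 tail=3 count=2
After op 5 (write(5)): arr=[4 10 18 5] head=1 tail=0 count=3
After op 6 (read()): arr=[4 10 18 5] head=2 tail=0 count=2
After op 7 (read()): arr=[4 10 18 5] head=3 tail=0 count=1
After op 8 (write(15)): arr=[15 10 18 5] head=3 tail=1 count=2
After op 9 (write(8)): arr=[15 8 18 5] head=3 tail=2 count=3
After op 10 (write(13)): arr=[15 8 13 5] head=3 tail=3 count=4
After op 11 (write(7)): arr=[15 8 13 7] head=0 tail=0 count=4
After op 12 (write(21)): arr=[21 8 13 7] head=1 tail=1 count=4

Answer: 8 13 7 21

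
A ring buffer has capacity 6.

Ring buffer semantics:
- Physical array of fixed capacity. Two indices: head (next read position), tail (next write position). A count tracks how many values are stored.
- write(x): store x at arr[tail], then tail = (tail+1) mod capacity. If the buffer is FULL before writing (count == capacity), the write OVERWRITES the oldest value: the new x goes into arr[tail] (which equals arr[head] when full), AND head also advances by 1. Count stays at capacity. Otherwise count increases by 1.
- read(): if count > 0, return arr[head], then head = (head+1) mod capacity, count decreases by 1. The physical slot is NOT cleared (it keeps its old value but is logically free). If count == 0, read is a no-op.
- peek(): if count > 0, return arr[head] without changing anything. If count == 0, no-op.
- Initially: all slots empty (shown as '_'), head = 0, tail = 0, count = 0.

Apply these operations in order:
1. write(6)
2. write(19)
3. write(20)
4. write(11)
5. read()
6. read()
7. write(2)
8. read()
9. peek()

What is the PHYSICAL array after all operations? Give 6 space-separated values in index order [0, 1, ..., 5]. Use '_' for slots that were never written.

Answer: 6 19 20 11 2 _

Derivation:
After op 1 (write(6)): arr=[6 _ _ _ _ _] head=0 tail=1 count=1
After op 2 (write(19)): arr=[6 19 _ _ _ _] head=0 tail=2 count=2
After op 3 (write(20)): arr=[6 19 20 _ _ _] head=0 tail=3 count=3
After op 4 (write(11)): arr=[6 19 20 11 _ _] head=0 tail=4 count=4
After op 5 (read()): arr=[6 19 20 11 _ _] head=1 tail=4 count=3
After op 6 (read()): arr=[6 19 20 11 _ _] head=2 tail=4 count=2
After op 7 (write(2)): arr=[6 19 20 11 2 _] head=2 tail=5 count=3
After op 8 (read()): arr=[6 19 20 11 2 _] head=3 tail=5 count=2
After op 9 (peek()): arr=[6 19 20 11 2 _] head=3 tail=5 count=2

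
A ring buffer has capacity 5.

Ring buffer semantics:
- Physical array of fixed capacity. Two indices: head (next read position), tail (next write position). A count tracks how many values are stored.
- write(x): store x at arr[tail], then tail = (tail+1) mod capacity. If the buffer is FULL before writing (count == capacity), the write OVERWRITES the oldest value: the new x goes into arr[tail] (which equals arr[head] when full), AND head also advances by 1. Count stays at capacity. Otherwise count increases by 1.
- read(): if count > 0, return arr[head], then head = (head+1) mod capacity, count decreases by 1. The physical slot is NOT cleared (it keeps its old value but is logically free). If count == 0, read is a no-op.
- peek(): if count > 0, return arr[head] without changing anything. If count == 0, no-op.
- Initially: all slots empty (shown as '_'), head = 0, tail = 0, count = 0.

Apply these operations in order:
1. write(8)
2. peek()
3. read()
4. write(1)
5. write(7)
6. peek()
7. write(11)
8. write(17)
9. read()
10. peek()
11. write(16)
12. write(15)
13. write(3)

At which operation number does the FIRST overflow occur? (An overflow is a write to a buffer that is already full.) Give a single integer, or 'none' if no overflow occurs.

After op 1 (write(8)): arr=[8 _ _ _ _] head=0 tail=1 count=1
After op 2 (peek()): arr=[8 _ _ _ _] head=0 tail=1 count=1
After op 3 (read()): arr=[8 _ _ _ _] head=1 tail=1 count=0
After op 4 (write(1)): arr=[8 1 _ _ _] head=1 tail=2 count=1
After op 5 (write(7)): arr=[8 1 7 _ _] head=1 tail=3 count=2
After op 6 (peek()): arr=[8 1 7 _ _] head=1 tail=3 count=2
After op 7 (write(11)): arr=[8 1 7 11 _] head=1 tail=4 count=3
After op 8 (write(17)): arr=[8 1 7 11 17] head=1 tail=0 count=4
After op 9 (read()): arr=[8 1 7 11 17] head=2 tail=0 count=3
After op 10 (peek()): arr=[8 1 7 11 17] head=2 tail=0 count=3
After op 11 (write(16)): arr=[16 1 7 11 17] head=2 tail=1 count=4
After op 12 (write(15)): arr=[16 15 7 11 17] head=2 tail=2 count=5
After op 13 (write(3)): arr=[16 15 3 11 17] head=3 tail=3 count=5

Answer: 13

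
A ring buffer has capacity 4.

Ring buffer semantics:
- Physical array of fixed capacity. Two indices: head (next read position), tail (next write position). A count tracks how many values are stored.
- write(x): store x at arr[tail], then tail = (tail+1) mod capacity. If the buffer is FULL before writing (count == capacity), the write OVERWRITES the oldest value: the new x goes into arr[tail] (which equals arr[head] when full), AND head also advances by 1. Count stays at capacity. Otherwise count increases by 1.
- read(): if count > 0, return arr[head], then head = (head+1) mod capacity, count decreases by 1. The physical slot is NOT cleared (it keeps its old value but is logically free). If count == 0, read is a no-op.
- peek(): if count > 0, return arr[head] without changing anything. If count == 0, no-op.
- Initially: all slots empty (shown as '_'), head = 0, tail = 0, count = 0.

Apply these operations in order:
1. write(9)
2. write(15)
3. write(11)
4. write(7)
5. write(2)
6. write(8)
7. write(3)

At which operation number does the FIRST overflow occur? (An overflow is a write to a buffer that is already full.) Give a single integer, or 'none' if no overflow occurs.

After op 1 (write(9)): arr=[9 _ _ _] head=0 tail=1 count=1
After op 2 (write(15)): arr=[9 15 _ _] head=0 tail=2 count=2
After op 3 (write(11)): arr=[9 15 11 _] head=0 tail=3 count=3
After op 4 (write(7)): arr=[9 15 11 7] head=0 tail=0 count=4
After op 5 (write(2)): arr=[2 15 11 7] head=1 tail=1 count=4
After op 6 (write(8)): arr=[2 8 11 7] head=2 tail=2 count=4
After op 7 (write(3)): arr=[2 8 3 7] head=3 tail=3 count=4

Answer: 5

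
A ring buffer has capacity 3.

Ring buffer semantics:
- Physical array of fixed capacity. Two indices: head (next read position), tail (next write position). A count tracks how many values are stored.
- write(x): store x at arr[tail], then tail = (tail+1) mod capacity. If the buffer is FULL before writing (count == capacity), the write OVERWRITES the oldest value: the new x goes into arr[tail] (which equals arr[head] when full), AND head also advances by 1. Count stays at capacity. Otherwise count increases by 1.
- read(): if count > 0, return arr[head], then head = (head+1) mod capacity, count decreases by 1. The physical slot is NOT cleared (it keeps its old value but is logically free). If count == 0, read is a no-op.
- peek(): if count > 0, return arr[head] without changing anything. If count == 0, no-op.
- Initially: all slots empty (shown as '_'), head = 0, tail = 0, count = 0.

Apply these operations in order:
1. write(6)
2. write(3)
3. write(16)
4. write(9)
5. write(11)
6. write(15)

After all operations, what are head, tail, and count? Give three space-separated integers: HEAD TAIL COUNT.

Answer: 0 0 3

Derivation:
After op 1 (write(6)): arr=[6 _ _] head=0 tail=1 count=1
After op 2 (write(3)): arr=[6 3 _] head=0 tail=2 count=2
After op 3 (write(16)): arr=[6 3 16] head=0 tail=0 count=3
After op 4 (write(9)): arr=[9 3 16] head=1 tail=1 count=3
After op 5 (write(11)): arr=[9 11 16] head=2 tail=2 count=3
After op 6 (write(15)): arr=[9 11 15] head=0 tail=0 count=3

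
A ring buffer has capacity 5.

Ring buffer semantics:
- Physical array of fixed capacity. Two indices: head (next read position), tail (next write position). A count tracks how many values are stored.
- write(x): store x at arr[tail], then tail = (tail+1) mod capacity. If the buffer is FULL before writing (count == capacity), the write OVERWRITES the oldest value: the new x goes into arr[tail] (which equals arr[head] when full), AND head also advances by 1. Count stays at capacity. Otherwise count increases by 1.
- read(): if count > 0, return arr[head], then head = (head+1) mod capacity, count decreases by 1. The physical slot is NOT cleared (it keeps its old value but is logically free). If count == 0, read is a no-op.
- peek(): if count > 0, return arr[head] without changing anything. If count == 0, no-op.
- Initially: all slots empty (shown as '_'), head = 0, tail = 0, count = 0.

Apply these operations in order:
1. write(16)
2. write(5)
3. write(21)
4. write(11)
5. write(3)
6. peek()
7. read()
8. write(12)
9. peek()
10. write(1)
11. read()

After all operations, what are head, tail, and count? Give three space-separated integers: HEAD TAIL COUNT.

Answer: 3 2 4

Derivation:
After op 1 (write(16)): arr=[16 _ _ _ _] head=0 tail=1 count=1
After op 2 (write(5)): arr=[16 5 _ _ _] head=0 tail=2 count=2
After op 3 (write(21)): arr=[16 5 21 _ _] head=0 tail=3 count=3
After op 4 (write(11)): arr=[16 5 21 11 _] head=0 tail=4 count=4
After op 5 (write(3)): arr=[16 5 21 11 3] head=0 tail=0 count=5
After op 6 (peek()): arr=[16 5 21 11 3] head=0 tail=0 count=5
After op 7 (read()): arr=[16 5 21 11 3] head=1 tail=0 count=4
After op 8 (write(12)): arr=[12 5 21 11 3] head=1 tail=1 count=5
After op 9 (peek()): arr=[12 5 21 11 3] head=1 tail=1 count=5
After op 10 (write(1)): arr=[12 1 21 11 3] head=2 tail=2 count=5
After op 11 (read()): arr=[12 1 21 11 3] head=3 tail=2 count=4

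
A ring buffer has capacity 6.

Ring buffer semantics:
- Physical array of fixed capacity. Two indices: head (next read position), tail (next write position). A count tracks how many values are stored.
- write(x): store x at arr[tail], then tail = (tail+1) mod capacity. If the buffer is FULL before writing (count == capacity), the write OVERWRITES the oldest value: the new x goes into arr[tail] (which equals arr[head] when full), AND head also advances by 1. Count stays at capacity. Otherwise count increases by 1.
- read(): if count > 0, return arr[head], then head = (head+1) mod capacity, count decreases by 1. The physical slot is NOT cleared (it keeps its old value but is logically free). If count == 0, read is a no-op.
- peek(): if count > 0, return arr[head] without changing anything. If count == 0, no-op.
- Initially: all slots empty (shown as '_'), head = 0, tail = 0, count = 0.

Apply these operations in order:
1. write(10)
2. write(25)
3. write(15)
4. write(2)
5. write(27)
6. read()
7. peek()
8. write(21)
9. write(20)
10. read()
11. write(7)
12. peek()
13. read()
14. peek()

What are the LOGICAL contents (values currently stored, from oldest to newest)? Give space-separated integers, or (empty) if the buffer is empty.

Answer: 2 27 21 20 7

Derivation:
After op 1 (write(10)): arr=[10 _ _ _ _ _] head=0 tail=1 count=1
After op 2 (write(25)): arr=[10 25 _ _ _ _] head=0 tail=2 count=2
After op 3 (write(15)): arr=[10 25 15 _ _ _] head=0 tail=3 count=3
After op 4 (write(2)): arr=[10 25 15 2 _ _] head=0 tail=4 count=4
After op 5 (write(27)): arr=[10 25 15 2 27 _] head=0 tail=5 count=5
After op 6 (read()): arr=[10 25 15 2 27 _] head=1 tail=5 count=4
After op 7 (peek()): arr=[10 25 15 2 27 _] head=1 tail=5 count=4
After op 8 (write(21)): arr=[10 25 15 2 27 21] head=1 tail=0 count=5
After op 9 (write(20)): arr=[20 25 15 2 27 21] head=1 tail=1 count=6
After op 10 (read()): arr=[20 25 15 2 27 21] head=2 tail=1 count=5
After op 11 (write(7)): arr=[20 7 15 2 27 21] head=2 tail=2 count=6
After op 12 (peek()): arr=[20 7 15 2 27 21] head=2 tail=2 count=6
After op 13 (read()): arr=[20 7 15 2 27 21] head=3 tail=2 count=5
After op 14 (peek()): arr=[20 7 15 2 27 21] head=3 tail=2 count=5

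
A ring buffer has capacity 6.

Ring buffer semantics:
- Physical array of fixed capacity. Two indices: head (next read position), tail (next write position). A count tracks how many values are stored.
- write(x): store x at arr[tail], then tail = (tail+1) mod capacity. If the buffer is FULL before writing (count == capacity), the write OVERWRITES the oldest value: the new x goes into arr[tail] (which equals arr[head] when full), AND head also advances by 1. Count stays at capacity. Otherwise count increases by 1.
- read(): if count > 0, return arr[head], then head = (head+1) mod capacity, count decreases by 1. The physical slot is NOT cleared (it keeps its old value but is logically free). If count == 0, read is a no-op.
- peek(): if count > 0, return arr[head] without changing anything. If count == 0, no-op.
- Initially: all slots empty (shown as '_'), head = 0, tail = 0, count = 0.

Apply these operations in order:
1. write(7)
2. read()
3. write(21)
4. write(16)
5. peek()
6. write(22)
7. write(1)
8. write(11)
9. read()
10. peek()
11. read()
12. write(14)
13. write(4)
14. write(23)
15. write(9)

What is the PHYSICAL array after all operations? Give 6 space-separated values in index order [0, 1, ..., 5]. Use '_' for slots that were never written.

Answer: 14 4 23 9 1 11

Derivation:
After op 1 (write(7)): arr=[7 _ _ _ _ _] head=0 tail=1 count=1
After op 2 (read()): arr=[7 _ _ _ _ _] head=1 tail=1 count=0
After op 3 (write(21)): arr=[7 21 _ _ _ _] head=1 tail=2 count=1
After op 4 (write(16)): arr=[7 21 16 _ _ _] head=1 tail=3 count=2
After op 5 (peek()): arr=[7 21 16 _ _ _] head=1 tail=3 count=2
After op 6 (write(22)): arr=[7 21 16 22 _ _] head=1 tail=4 count=3
After op 7 (write(1)): arr=[7 21 16 22 1 _] head=1 tail=5 count=4
After op 8 (write(11)): arr=[7 21 16 22 1 11] head=1 tail=0 count=5
After op 9 (read()): arr=[7 21 16 22 1 11] head=2 tail=0 count=4
After op 10 (peek()): arr=[7 21 16 22 1 11] head=2 tail=0 count=4
After op 11 (read()): arr=[7 21 16 22 1 11] head=3 tail=0 count=3
After op 12 (write(14)): arr=[14 21 16 22 1 11] head=3 tail=1 count=4
After op 13 (write(4)): arr=[14 4 16 22 1 11] head=3 tail=2 count=5
After op 14 (write(23)): arr=[14 4 23 22 1 11] head=3 tail=3 count=6
After op 15 (write(9)): arr=[14 4 23 9 1 11] head=4 tail=4 count=6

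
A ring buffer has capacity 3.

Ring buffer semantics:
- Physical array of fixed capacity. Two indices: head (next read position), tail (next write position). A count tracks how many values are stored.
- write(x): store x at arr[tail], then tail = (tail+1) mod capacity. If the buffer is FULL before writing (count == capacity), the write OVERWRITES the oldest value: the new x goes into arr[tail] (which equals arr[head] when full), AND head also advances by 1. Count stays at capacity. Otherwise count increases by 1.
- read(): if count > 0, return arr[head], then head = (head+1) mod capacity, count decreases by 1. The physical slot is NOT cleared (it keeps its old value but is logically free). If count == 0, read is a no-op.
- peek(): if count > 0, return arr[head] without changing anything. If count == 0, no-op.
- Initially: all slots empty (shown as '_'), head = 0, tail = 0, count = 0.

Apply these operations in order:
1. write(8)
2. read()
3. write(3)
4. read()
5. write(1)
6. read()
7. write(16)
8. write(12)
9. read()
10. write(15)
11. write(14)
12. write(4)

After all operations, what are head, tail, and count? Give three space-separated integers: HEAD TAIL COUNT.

Answer: 2 2 3

Derivation:
After op 1 (write(8)): arr=[8 _ _] head=0 tail=1 count=1
After op 2 (read()): arr=[8 _ _] head=1 tail=1 count=0
After op 3 (write(3)): arr=[8 3 _] head=1 tail=2 count=1
After op 4 (read()): arr=[8 3 _] head=2 tail=2 count=0
After op 5 (write(1)): arr=[8 3 1] head=2 tail=0 count=1
After op 6 (read()): arr=[8 3 1] head=0 tail=0 count=0
After op 7 (write(16)): arr=[16 3 1] head=0 tail=1 count=1
After op 8 (write(12)): arr=[16 12 1] head=0 tail=2 count=2
After op 9 (read()): arr=[16 12 1] head=1 tail=2 count=1
After op 10 (write(15)): arr=[16 12 15] head=1 tail=0 count=2
After op 11 (write(14)): arr=[14 12 15] head=1 tail=1 count=3
After op 12 (write(4)): arr=[14 4 15] head=2 tail=2 count=3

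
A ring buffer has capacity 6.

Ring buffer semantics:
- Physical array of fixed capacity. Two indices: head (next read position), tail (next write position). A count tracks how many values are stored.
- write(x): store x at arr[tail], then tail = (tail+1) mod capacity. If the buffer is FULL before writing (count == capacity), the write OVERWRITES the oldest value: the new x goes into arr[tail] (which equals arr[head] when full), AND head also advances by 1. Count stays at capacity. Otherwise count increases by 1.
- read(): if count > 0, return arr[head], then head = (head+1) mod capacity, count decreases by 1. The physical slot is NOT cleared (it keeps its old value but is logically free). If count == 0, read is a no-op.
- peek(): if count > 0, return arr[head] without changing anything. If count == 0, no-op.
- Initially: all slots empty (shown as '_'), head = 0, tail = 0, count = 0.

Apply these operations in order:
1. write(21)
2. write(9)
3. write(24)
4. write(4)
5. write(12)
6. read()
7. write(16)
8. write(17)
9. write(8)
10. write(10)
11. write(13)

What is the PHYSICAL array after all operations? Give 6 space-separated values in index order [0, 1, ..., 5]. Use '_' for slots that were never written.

Answer: 17 8 10 13 12 16

Derivation:
After op 1 (write(21)): arr=[21 _ _ _ _ _] head=0 tail=1 count=1
After op 2 (write(9)): arr=[21 9 _ _ _ _] head=0 tail=2 count=2
After op 3 (write(24)): arr=[21 9 24 _ _ _] head=0 tail=3 count=3
After op 4 (write(4)): arr=[21 9 24 4 _ _] head=0 tail=4 count=4
After op 5 (write(12)): arr=[21 9 24 4 12 _] head=0 tail=5 count=5
After op 6 (read()): arr=[21 9 24 4 12 _] head=1 tail=5 count=4
After op 7 (write(16)): arr=[21 9 24 4 12 16] head=1 tail=0 count=5
After op 8 (write(17)): arr=[17 9 24 4 12 16] head=1 tail=1 count=6
After op 9 (write(8)): arr=[17 8 24 4 12 16] head=2 tail=2 count=6
After op 10 (write(10)): arr=[17 8 10 4 12 16] head=3 tail=3 count=6
After op 11 (write(13)): arr=[17 8 10 13 12 16] head=4 tail=4 count=6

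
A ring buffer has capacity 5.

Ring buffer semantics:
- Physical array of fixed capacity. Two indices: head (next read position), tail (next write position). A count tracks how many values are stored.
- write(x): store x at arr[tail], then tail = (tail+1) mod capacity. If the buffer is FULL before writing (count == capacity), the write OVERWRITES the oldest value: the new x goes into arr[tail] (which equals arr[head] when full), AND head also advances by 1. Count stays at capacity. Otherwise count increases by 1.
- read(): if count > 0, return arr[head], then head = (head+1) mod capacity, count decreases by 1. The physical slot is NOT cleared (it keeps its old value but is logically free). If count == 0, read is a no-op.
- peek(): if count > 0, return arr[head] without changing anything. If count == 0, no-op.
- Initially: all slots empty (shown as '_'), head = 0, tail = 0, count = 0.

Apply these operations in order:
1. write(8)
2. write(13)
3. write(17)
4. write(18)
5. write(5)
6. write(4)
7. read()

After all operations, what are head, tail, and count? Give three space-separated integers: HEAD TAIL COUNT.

Answer: 2 1 4

Derivation:
After op 1 (write(8)): arr=[8 _ _ _ _] head=0 tail=1 count=1
After op 2 (write(13)): arr=[8 13 _ _ _] head=0 tail=2 count=2
After op 3 (write(17)): arr=[8 13 17 _ _] head=0 tail=3 count=3
After op 4 (write(18)): arr=[8 13 17 18 _] head=0 tail=4 count=4
After op 5 (write(5)): arr=[8 13 17 18 5] head=0 tail=0 count=5
After op 6 (write(4)): arr=[4 13 17 18 5] head=1 tail=1 count=5
After op 7 (read()): arr=[4 13 17 18 5] head=2 tail=1 count=4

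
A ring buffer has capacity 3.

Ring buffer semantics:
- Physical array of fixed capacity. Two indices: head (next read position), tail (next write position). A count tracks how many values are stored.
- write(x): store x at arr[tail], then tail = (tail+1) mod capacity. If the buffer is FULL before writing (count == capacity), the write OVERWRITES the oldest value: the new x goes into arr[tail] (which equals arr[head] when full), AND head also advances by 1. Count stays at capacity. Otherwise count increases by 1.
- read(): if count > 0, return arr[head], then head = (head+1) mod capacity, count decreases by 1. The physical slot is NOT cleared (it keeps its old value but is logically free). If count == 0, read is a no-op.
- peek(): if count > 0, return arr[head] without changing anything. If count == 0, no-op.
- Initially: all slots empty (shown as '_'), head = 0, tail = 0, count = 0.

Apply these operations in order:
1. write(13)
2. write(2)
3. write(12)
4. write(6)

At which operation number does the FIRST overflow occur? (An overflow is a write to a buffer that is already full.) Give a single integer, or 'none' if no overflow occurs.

After op 1 (write(13)): arr=[13 _ _] head=0 tail=1 count=1
After op 2 (write(2)): arr=[13 2 _] head=0 tail=2 count=2
After op 3 (write(12)): arr=[13 2 12] head=0 tail=0 count=3
After op 4 (write(6)): arr=[6 2 12] head=1 tail=1 count=3

Answer: 4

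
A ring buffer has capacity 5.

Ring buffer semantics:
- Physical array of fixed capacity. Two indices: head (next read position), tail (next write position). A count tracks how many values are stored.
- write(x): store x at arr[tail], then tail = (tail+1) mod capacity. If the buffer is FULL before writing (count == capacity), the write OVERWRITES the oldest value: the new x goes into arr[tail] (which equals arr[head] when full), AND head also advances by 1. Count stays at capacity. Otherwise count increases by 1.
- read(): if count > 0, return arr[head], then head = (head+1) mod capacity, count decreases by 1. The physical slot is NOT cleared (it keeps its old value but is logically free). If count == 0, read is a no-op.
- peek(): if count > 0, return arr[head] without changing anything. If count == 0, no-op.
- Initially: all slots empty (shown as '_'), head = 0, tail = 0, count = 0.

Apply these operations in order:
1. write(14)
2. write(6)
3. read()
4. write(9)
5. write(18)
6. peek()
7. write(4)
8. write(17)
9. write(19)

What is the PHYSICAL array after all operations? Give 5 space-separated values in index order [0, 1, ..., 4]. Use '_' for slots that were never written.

After op 1 (write(14)): arr=[14 _ _ _ _] head=0 tail=1 count=1
After op 2 (write(6)): arr=[14 6 _ _ _] head=0 tail=2 count=2
After op 3 (read()): arr=[14 6 _ _ _] head=1 tail=2 count=1
After op 4 (write(9)): arr=[14 6 9 _ _] head=1 tail=3 count=2
After op 5 (write(18)): arr=[14 6 9 18 _] head=1 tail=4 count=3
After op 6 (peek()): arr=[14 6 9 18 _] head=1 tail=4 count=3
After op 7 (write(4)): arr=[14 6 9 18 4] head=1 tail=0 count=4
After op 8 (write(17)): arr=[17 6 9 18 4] head=1 tail=1 count=5
After op 9 (write(19)): arr=[17 19 9 18 4] head=2 tail=2 count=5

Answer: 17 19 9 18 4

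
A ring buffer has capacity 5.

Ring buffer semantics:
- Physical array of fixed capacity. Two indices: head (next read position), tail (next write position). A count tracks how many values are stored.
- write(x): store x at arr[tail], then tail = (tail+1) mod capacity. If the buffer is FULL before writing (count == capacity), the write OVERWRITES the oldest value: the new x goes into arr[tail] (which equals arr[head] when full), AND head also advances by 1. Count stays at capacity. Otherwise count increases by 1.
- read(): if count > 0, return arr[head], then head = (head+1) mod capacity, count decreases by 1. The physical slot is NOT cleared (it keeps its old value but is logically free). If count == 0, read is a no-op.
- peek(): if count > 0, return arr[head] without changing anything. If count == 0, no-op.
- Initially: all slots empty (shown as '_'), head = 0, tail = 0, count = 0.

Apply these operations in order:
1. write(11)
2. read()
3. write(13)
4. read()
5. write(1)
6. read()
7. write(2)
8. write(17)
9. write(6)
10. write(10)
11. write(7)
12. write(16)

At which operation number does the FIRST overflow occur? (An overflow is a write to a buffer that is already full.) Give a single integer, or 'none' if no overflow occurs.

After op 1 (write(11)): arr=[11 _ _ _ _] head=0 tail=1 count=1
After op 2 (read()): arr=[11 _ _ _ _] head=1 tail=1 count=0
After op 3 (write(13)): arr=[11 13 _ _ _] head=1 tail=2 count=1
After op 4 (read()): arr=[11 13 _ _ _] head=2 tail=2 count=0
After op 5 (write(1)): arr=[11 13 1 _ _] head=2 tail=3 count=1
After op 6 (read()): arr=[11 13 1 _ _] head=3 tail=3 count=0
After op 7 (write(2)): arr=[11 13 1 2 _] head=3 tail=4 count=1
After op 8 (write(17)): arr=[11 13 1 2 17] head=3 tail=0 count=2
After op 9 (write(6)): arr=[6 13 1 2 17] head=3 tail=1 count=3
After op 10 (write(10)): arr=[6 10 1 2 17] head=3 tail=2 count=4
After op 11 (write(7)): arr=[6 10 7 2 17] head=3 tail=3 count=5
After op 12 (write(16)): arr=[6 10 7 16 17] head=4 tail=4 count=5

Answer: 12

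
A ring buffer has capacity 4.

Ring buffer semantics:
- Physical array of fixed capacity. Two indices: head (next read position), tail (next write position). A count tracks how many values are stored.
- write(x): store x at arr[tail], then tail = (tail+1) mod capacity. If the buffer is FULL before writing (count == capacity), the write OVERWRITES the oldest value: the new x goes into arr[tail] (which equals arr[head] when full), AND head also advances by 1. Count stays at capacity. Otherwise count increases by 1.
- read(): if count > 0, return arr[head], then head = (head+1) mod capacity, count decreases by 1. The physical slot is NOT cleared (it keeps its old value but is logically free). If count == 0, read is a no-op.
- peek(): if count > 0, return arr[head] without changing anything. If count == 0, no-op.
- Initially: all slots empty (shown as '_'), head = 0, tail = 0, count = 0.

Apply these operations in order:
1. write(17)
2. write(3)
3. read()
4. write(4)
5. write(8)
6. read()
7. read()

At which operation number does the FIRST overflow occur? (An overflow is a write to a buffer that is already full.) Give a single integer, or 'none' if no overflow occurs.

Answer: none

Derivation:
After op 1 (write(17)): arr=[17 _ _ _] head=0 tail=1 count=1
After op 2 (write(3)): arr=[17 3 _ _] head=0 tail=2 count=2
After op 3 (read()): arr=[17 3 _ _] head=1 tail=2 count=1
After op 4 (write(4)): arr=[17 3 4 _] head=1 tail=3 count=2
After op 5 (write(8)): arr=[17 3 4 8] head=1 tail=0 count=3
After op 6 (read()): arr=[17 3 4 8] head=2 tail=0 count=2
After op 7 (read()): arr=[17 3 4 8] head=3 tail=0 count=1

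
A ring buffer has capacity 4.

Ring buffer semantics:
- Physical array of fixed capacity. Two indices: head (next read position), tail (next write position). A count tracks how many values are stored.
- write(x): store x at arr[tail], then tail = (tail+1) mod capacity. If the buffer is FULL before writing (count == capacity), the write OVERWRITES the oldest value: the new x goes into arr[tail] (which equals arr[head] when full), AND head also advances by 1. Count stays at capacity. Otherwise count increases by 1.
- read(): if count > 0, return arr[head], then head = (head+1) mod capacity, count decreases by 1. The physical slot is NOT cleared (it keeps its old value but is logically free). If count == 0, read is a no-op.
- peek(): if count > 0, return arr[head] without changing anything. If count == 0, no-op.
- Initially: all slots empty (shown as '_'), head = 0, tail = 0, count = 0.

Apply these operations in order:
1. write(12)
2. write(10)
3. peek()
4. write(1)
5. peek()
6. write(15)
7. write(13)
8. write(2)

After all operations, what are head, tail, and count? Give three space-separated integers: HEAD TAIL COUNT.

Answer: 2 2 4

Derivation:
After op 1 (write(12)): arr=[12 _ _ _] head=0 tail=1 count=1
After op 2 (write(10)): arr=[12 10 _ _] head=0 tail=2 count=2
After op 3 (peek()): arr=[12 10 _ _] head=0 tail=2 count=2
After op 4 (write(1)): arr=[12 10 1 _] head=0 tail=3 count=3
After op 5 (peek()): arr=[12 10 1 _] head=0 tail=3 count=3
After op 6 (write(15)): arr=[12 10 1 15] head=0 tail=0 count=4
After op 7 (write(13)): arr=[13 10 1 15] head=1 tail=1 count=4
After op 8 (write(2)): arr=[13 2 1 15] head=2 tail=2 count=4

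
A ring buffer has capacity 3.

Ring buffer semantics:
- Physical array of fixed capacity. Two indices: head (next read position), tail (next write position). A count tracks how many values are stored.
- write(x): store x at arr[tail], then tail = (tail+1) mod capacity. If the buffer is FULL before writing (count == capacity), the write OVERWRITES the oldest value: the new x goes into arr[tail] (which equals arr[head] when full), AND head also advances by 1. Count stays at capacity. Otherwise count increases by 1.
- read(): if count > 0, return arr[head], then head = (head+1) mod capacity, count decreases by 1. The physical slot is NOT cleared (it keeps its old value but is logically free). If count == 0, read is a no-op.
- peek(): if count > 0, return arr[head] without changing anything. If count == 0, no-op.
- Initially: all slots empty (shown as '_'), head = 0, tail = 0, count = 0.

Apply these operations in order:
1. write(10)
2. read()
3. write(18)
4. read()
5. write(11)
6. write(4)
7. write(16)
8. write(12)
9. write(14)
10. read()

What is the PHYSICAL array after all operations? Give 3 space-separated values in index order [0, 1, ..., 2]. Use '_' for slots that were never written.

After op 1 (write(10)): arr=[10 _ _] head=0 tail=1 count=1
After op 2 (read()): arr=[10 _ _] head=1 tail=1 count=0
After op 3 (write(18)): arr=[10 18 _] head=1 tail=2 count=1
After op 4 (read()): arr=[10 18 _] head=2 tail=2 count=0
After op 5 (write(11)): arr=[10 18 11] head=2 tail=0 count=1
After op 6 (write(4)): arr=[4 18 11] head=2 tail=1 count=2
After op 7 (write(16)): arr=[4 16 11] head=2 tail=2 count=3
After op 8 (write(12)): arr=[4 16 12] head=0 tail=0 count=3
After op 9 (write(14)): arr=[14 16 12] head=1 tail=1 count=3
After op 10 (read()): arr=[14 16 12] head=2 tail=1 count=2

Answer: 14 16 12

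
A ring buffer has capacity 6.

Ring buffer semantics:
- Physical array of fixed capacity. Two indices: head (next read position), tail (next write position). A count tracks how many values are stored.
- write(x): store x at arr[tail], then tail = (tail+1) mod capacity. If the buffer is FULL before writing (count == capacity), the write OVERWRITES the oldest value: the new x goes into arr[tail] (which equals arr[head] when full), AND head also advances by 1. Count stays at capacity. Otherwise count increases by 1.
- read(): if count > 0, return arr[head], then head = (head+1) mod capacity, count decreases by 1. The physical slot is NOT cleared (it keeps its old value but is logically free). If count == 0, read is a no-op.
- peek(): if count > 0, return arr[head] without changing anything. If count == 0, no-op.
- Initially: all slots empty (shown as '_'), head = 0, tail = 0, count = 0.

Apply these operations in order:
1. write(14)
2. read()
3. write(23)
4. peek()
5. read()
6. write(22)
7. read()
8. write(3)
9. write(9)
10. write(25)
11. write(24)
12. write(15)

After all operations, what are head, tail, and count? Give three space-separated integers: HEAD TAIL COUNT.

After op 1 (write(14)): arr=[14 _ _ _ _ _] head=0 tail=1 count=1
After op 2 (read()): arr=[14 _ _ _ _ _] head=1 tail=1 count=0
After op 3 (write(23)): arr=[14 23 _ _ _ _] head=1 tail=2 count=1
After op 4 (peek()): arr=[14 23 _ _ _ _] head=1 tail=2 count=1
After op 5 (read()): arr=[14 23 _ _ _ _] head=2 tail=2 count=0
After op 6 (write(22)): arr=[14 23 22 _ _ _] head=2 tail=3 count=1
After op 7 (read()): arr=[14 23 22 _ _ _] head=3 tail=3 count=0
After op 8 (write(3)): arr=[14 23 22 3 _ _] head=3 tail=4 count=1
After op 9 (write(9)): arr=[14 23 22 3 9 _] head=3 tail=5 count=2
After op 10 (write(25)): arr=[14 23 22 3 9 25] head=3 tail=0 count=3
After op 11 (write(24)): arr=[24 23 22 3 9 25] head=3 tail=1 count=4
After op 12 (write(15)): arr=[24 15 22 3 9 25] head=3 tail=2 count=5

Answer: 3 2 5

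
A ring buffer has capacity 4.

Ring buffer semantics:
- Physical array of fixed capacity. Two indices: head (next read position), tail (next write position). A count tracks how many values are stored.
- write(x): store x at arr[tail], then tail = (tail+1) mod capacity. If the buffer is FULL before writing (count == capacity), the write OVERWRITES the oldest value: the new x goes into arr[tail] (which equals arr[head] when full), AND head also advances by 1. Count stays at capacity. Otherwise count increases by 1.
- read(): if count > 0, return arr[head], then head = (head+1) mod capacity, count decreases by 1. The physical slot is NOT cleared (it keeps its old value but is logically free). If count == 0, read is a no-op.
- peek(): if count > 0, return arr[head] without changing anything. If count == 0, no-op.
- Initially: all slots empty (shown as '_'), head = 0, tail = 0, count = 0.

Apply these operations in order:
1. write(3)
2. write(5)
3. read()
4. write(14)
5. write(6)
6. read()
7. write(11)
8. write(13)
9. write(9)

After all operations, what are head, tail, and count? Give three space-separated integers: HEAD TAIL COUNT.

Answer: 3 3 4

Derivation:
After op 1 (write(3)): arr=[3 _ _ _] head=0 tail=1 count=1
After op 2 (write(5)): arr=[3 5 _ _] head=0 tail=2 count=2
After op 3 (read()): arr=[3 5 _ _] head=1 tail=2 count=1
After op 4 (write(14)): arr=[3 5 14 _] head=1 tail=3 count=2
After op 5 (write(6)): arr=[3 5 14 6] head=1 tail=0 count=3
After op 6 (read()): arr=[3 5 14 6] head=2 tail=0 count=2
After op 7 (write(11)): arr=[11 5 14 6] head=2 tail=1 count=3
After op 8 (write(13)): arr=[11 13 14 6] head=2 tail=2 count=4
After op 9 (write(9)): arr=[11 13 9 6] head=3 tail=3 count=4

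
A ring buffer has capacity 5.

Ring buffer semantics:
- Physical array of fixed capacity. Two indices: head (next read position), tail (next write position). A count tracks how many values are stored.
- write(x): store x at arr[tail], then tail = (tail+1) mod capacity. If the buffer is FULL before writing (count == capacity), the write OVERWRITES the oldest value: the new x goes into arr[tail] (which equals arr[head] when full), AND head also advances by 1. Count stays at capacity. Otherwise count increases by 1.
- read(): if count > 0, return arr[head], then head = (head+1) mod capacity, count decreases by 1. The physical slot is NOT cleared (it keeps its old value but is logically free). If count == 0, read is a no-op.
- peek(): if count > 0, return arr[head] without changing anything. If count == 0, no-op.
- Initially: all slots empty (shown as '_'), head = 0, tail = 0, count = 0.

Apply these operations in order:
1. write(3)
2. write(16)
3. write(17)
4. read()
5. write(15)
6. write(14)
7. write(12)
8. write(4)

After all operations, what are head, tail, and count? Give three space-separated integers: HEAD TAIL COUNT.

After op 1 (write(3)): arr=[3 _ _ _ _] head=0 tail=1 count=1
After op 2 (write(16)): arr=[3 16 _ _ _] head=0 tail=2 count=2
After op 3 (write(17)): arr=[3 16 17 _ _] head=0 tail=3 count=3
After op 4 (read()): arr=[3 16 17 _ _] head=1 tail=3 count=2
After op 5 (write(15)): arr=[3 16 17 15 _] head=1 tail=4 count=3
After op 6 (write(14)): arr=[3 16 17 15 14] head=1 tail=0 count=4
After op 7 (write(12)): arr=[12 16 17 15 14] head=1 tail=1 count=5
After op 8 (write(4)): arr=[12 4 17 15 14] head=2 tail=2 count=5

Answer: 2 2 5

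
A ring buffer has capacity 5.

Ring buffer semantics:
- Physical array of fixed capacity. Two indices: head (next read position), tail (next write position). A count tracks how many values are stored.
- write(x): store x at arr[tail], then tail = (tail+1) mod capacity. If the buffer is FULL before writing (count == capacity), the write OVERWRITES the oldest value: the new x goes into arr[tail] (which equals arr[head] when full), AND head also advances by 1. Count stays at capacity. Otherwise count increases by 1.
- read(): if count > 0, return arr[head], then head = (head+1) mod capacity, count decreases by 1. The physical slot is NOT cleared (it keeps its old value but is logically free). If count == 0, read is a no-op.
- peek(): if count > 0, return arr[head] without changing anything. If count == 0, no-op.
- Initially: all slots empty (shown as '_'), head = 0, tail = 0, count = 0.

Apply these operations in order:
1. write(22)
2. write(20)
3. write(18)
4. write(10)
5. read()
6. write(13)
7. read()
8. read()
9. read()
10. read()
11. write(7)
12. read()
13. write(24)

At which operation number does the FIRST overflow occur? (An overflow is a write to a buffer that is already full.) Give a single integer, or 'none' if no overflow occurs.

After op 1 (write(22)): arr=[22 _ _ _ _] head=0 tail=1 count=1
After op 2 (write(20)): arr=[22 20 _ _ _] head=0 tail=2 count=2
After op 3 (write(18)): arr=[22 20 18 _ _] head=0 tail=3 count=3
After op 4 (write(10)): arr=[22 20 18 10 _] head=0 tail=4 count=4
After op 5 (read()): arr=[22 20 18 10 _] head=1 tail=4 count=3
After op 6 (write(13)): arr=[22 20 18 10 13] head=1 tail=0 count=4
After op 7 (read()): arr=[22 20 18 10 13] head=2 tail=0 count=3
After op 8 (read()): arr=[22 20 18 10 13] head=3 tail=0 count=2
After op 9 (read()): arr=[22 20 18 10 13] head=4 tail=0 count=1
After op 10 (read()): arr=[22 20 18 10 13] head=0 tail=0 count=0
After op 11 (write(7)): arr=[7 20 18 10 13] head=0 tail=1 count=1
After op 12 (read()): arr=[7 20 18 10 13] head=1 tail=1 count=0
After op 13 (write(24)): arr=[7 24 18 10 13] head=1 tail=2 count=1

Answer: none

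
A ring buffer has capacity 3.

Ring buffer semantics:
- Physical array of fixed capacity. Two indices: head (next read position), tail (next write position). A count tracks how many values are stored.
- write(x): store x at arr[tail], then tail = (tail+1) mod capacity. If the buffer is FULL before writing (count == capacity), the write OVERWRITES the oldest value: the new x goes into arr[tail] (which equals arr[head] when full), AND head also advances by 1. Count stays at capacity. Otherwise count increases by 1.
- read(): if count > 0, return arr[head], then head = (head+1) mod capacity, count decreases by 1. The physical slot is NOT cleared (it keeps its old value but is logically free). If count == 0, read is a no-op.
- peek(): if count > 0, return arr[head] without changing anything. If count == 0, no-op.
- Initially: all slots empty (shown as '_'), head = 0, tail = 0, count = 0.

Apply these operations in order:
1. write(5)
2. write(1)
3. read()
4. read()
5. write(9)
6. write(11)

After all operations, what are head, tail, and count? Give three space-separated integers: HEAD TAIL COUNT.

Answer: 2 1 2

Derivation:
After op 1 (write(5)): arr=[5 _ _] head=0 tail=1 count=1
After op 2 (write(1)): arr=[5 1 _] head=0 tail=2 count=2
After op 3 (read()): arr=[5 1 _] head=1 tail=2 count=1
After op 4 (read()): arr=[5 1 _] head=2 tail=2 count=0
After op 5 (write(9)): arr=[5 1 9] head=2 tail=0 count=1
After op 6 (write(11)): arr=[11 1 9] head=2 tail=1 count=2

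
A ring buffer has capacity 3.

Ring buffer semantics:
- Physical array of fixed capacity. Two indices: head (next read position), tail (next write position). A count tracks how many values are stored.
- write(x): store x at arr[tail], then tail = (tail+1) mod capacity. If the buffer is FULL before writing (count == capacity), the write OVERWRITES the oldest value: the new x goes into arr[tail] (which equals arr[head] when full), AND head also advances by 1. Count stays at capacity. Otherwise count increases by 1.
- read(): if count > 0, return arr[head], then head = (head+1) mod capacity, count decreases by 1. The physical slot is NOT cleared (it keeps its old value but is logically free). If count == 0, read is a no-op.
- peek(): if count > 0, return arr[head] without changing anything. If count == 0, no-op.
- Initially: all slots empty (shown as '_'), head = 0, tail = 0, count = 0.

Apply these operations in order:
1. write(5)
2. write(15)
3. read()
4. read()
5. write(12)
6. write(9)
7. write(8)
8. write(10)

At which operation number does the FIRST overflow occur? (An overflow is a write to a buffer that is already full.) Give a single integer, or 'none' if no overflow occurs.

After op 1 (write(5)): arr=[5 _ _] head=0 tail=1 count=1
After op 2 (write(15)): arr=[5 15 _] head=0 tail=2 count=2
After op 3 (read()): arr=[5 15 _] head=1 tail=2 count=1
After op 4 (read()): arr=[5 15 _] head=2 tail=2 count=0
After op 5 (write(12)): arr=[5 15 12] head=2 tail=0 count=1
After op 6 (write(9)): arr=[9 15 12] head=2 tail=1 count=2
After op 7 (write(8)): arr=[9 8 12] head=2 tail=2 count=3
After op 8 (write(10)): arr=[9 8 10] head=0 tail=0 count=3

Answer: 8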